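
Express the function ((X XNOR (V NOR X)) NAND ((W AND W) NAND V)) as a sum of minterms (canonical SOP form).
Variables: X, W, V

Σm(0, 2, 3, 4, 5, 6, 7) = (NOT X AND NOT W AND NOT V) OR (NOT X AND W AND NOT V) OR (NOT X AND W AND V) OR (X AND NOT W AND NOT V) OR (X AND NOT W AND V) OR (X AND W AND NOT V) OR (X AND W AND V)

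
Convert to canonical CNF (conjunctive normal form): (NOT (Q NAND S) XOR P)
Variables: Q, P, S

(Q OR P OR S) AND (Q OR P OR NOT S) AND (NOT Q OR P OR S) AND (NOT Q OR NOT P OR NOT S)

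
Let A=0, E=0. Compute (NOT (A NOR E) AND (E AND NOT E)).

Substituting: (NOT (0 NOR 0) AND (0 AND NOT 0))
= 0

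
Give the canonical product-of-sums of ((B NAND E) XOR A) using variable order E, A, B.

ΠM(2, 3, 5, 6) = (E OR NOT A OR B) AND (E OR NOT A OR NOT B) AND (NOT E OR A OR NOT B) AND (NOT E OR NOT A OR B)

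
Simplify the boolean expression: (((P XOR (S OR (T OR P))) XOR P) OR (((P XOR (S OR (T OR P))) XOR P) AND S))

By absorption (E OR (E AND v) = E) then XOR self-cancellation ((E XOR v) XOR v = E):
= (S OR (T OR P))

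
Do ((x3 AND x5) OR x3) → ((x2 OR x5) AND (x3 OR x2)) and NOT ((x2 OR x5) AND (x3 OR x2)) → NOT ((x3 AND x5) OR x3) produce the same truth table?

Yes, Contrapositive is always equivalent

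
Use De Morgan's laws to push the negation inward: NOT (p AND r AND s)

NOT p OR NOT r OR NOT s
De Morgan's: NOT(AND of terms) = OR of negations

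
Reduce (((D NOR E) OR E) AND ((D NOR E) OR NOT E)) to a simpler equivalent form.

By distribution ((E OR v) AND (E OR NOT v) = E):
= (D NOR E)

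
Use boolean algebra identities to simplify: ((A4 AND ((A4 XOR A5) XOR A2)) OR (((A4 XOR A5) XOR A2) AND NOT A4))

By distribution ((E AND v) OR (E AND NOT v) = E):
= ((A4 XOR A5) XOR A2)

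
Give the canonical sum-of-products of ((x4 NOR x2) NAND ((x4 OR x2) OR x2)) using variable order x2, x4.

Σm(0, 1, 2, 3) = (NOT x2 AND NOT x4) OR (NOT x2 AND x4) OR (x2 AND NOT x4) OR (x2 AND x4)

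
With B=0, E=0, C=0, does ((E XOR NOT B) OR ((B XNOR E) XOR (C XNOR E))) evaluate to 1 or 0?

Substituting: ((0 XOR NOT 0) OR ((0 XNOR 0) XOR (0 XNOR 0)))
= 1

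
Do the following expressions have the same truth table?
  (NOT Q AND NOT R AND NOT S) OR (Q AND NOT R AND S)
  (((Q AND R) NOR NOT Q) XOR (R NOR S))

Yes, they are equivalent — the two output columns agree on all 8 assignments:
Q | R | S | Expression 1 | Expression 2
---------------------------------------
0 | 0 | 0 | 1 | 1
0 | 0 | 1 | 0 | 0
0 | 1 | 0 | 0 | 0
0 | 1 | 1 | 0 | 0
1 | 0 | 0 | 0 | 0
1 | 0 | 1 | 1 | 1
1 | 1 | 0 | 0 | 0
1 | 1 | 1 | 0 | 0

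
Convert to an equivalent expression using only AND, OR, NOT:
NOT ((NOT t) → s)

(NOT t) AND NOT s
(Negated implication: NOT(A → B) = A AND NOT B)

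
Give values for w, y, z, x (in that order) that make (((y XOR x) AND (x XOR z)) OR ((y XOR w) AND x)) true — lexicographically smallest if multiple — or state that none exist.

w=0, y=0, z=0, x=1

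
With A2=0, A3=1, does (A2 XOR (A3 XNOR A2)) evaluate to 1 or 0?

Substituting: (0 XOR (1 XNOR 0))
= 0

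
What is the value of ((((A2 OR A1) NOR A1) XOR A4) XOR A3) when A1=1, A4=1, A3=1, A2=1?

Substituting: ((((1 OR 1) NOR 1) XOR 1) XOR 1)
= 0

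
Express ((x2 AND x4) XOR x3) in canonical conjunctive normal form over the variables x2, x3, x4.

(x2 OR x3 OR x4) AND (x2 OR x3 OR NOT x4) AND (NOT x2 OR x3 OR x4) AND (NOT x2 OR NOT x3 OR NOT x4)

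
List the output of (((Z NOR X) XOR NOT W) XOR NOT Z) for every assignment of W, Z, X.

W | Z | X | Output
------------------
0 | 0 | 0 | 1
0 | 0 | 1 | 0
0 | 1 | 0 | 1
0 | 1 | 1 | 1
1 | 0 | 0 | 0
1 | 0 | 1 | 1
1 | 1 | 0 | 0
1 | 1 | 1 | 0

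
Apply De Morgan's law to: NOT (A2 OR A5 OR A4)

NOT A2 AND NOT A5 AND NOT A4
De Morgan's: NOT(OR of terms) = AND of negations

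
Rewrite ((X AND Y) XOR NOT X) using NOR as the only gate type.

((((((X NOR X) NOR (Y NOR Y)) NOR (X NOR X)) NOR (((X NOR X) NOR (Y NOR Y)) NOR (X NOR X))) NOR ((((X NOR X) NOR (Y NOR Y)) NOR (X NOR X)) NOR (((X NOR X) NOR (Y NOR Y)) NOR (X NOR X)))) NOR ((((((X NOR X) NOR (Y NOR Y)) NOR ((X NOR X) NOR (Y NOR Y))) NOR ((X NOR X) NOR (X NOR X))) NOR ((((X NOR X) NOR (Y NOR Y)) NOR ((X NOR X) NOR (Y NOR Y))) NOR ((X NOR X) NOR (X NOR X)))) NOR (((((X NOR X) NOR (Y NOR Y)) NOR ((X NOR X) NOR (Y NOR Y))) NOR ((X NOR X) NOR (X NOR X))) NOR ((((X NOR X) NOR (Y NOR Y)) NOR ((X NOR X) NOR (Y NOR Y))) NOR ((X NOR X) NOR (X NOR X))))))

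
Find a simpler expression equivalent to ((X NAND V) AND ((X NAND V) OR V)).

By absorption (E AND (E OR v) = E):
= (X NAND V)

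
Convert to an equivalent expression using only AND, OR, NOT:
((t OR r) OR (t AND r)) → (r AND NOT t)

NOT ((t OR r) OR (t AND r)) OR (r AND NOT t)
(Implication elimination: A → B = NOT A OR B)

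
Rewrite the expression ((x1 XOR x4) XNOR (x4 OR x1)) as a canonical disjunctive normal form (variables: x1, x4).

(NOT x1 AND NOT x4) OR (NOT x1 AND x4) OR (x1 AND NOT x4)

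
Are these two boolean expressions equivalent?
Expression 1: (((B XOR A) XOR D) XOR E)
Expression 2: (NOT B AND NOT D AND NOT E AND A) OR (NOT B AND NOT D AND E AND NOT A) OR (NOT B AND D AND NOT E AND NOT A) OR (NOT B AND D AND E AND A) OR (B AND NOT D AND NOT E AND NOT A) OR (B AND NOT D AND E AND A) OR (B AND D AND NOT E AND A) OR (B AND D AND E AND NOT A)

Yes, they are equivalent — the two output columns agree on all 16 assignments:
B | D | E | A | Expression 1 | Expression 2
-------------------------------------------
0 | 0 | 0 | 0 | 0 | 0
0 | 0 | 0 | 1 | 1 | 1
0 | 0 | 1 | 0 | 1 | 1
0 | 0 | 1 | 1 | 0 | 0
0 | 1 | 0 | 0 | 1 | 1
0 | 1 | 0 | 1 | 0 | 0
0 | 1 | 1 | 0 | 0 | 0
0 | 1 | 1 | 1 | 1 | 1
1 | 0 | 0 | 0 | 1 | 1
1 | 0 | 0 | 1 | 0 | 0
1 | 0 | 1 | 0 | 0 | 0
1 | 0 | 1 | 1 | 1 | 1
1 | 1 | 0 | 0 | 0 | 0
1 | 1 | 0 | 1 | 1 | 1
1 | 1 | 1 | 0 | 1 | 1
1 | 1 | 1 | 1 | 0 | 0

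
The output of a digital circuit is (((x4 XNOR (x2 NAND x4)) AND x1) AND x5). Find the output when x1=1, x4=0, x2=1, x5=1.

Substituting: (((0 XNOR (1 NAND 0)) AND 1) AND 1)
= 0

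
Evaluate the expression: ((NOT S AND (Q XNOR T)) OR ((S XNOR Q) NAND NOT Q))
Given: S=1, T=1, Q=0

Substituting: ((NOT 1 AND (0 XNOR 1)) OR ((1 XNOR 0) NAND NOT 0))
= 1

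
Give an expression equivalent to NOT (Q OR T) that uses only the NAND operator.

(((Q NAND Q) NAND (T NAND T)) NAND ((Q NAND Q) NAND (T NAND T)))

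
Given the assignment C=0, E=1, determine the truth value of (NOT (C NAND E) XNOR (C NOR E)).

Substituting: (NOT (0 NAND 1) XNOR (0 NOR 1))
= 1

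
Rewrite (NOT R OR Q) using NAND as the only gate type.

(((R NAND R) NAND (R NAND R)) NAND (Q NAND Q))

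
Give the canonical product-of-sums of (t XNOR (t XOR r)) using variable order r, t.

ΠM(2, 3) = (NOT r OR t) AND (NOT r OR NOT t)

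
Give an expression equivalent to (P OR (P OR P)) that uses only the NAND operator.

((P NAND P) NAND (((P NAND P) NAND (P NAND P)) NAND ((P NAND P) NAND (P NAND P))))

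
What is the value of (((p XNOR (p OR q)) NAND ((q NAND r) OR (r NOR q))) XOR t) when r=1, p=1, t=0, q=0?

Substituting: (((1 XNOR (1 OR 0)) NAND ((0 NAND 1) OR (1 NOR 0))) XOR 0)
= 0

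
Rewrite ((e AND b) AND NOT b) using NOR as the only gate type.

((((e NOR e) NOR (b NOR b)) NOR ((e NOR e) NOR (b NOR b))) NOR ((b NOR b) NOR (b NOR b)))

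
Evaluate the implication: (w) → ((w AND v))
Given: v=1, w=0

Antecedent (w) = 0; consequent ((w AND v)) = 0.
0 → 0 = 1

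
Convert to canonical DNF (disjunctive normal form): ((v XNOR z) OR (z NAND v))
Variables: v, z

(NOT v AND NOT z) OR (NOT v AND z) OR (v AND NOT z) OR (v AND z)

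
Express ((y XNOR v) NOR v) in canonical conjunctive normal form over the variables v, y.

(v OR y) AND (NOT v OR y) AND (NOT v OR NOT y)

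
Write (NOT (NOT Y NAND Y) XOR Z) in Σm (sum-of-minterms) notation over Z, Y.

Σm(2, 3) = (Z AND NOT Y) OR (Z AND Y)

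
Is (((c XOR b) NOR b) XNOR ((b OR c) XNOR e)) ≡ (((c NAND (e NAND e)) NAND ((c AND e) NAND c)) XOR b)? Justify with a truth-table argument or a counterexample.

No. Counterexample: with c=0, e=0, b=0, Expression 1 = 1 but Expression 2 = 0.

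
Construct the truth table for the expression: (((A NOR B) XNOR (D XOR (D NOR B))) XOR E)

E | B | D | A | Output
----------------------
0 | 0 | 0 | 0 | 1
0 | 0 | 0 | 1 | 0
0 | 0 | 1 | 0 | 1
0 | 0 | 1 | 1 | 0
0 | 1 | 0 | 0 | 1
0 | 1 | 0 | 1 | 1
0 | 1 | 1 | 0 | 0
0 | 1 | 1 | 1 | 0
1 | 0 | 0 | 0 | 0
1 | 0 | 0 | 1 | 1
1 | 0 | 1 | 0 | 0
1 | 0 | 1 | 1 | 1
1 | 1 | 0 | 0 | 0
1 | 1 | 0 | 1 | 0
1 | 1 | 1 | 0 | 1
1 | 1 | 1 | 1 | 1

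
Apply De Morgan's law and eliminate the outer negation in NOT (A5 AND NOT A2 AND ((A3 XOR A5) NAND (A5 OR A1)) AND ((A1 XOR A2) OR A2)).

NOT A5 OR A2 OR NOT ((A3 XOR A5) NAND (A5 OR A1)) OR NOT ((A1 XOR A2) OR A2)
De Morgan's: NOT(AND of terms) = OR of negations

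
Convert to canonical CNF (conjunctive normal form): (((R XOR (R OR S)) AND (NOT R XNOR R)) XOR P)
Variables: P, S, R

(P OR S OR R) AND (P OR S OR NOT R) AND (P OR NOT S OR R) AND (P OR NOT S OR NOT R)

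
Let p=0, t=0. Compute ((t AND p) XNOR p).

Substituting: ((0 AND 0) XNOR 0)
= 1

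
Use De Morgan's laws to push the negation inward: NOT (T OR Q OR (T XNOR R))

NOT T AND NOT Q AND NOT (T XNOR R)
De Morgan's: NOT(OR of terms) = AND of negations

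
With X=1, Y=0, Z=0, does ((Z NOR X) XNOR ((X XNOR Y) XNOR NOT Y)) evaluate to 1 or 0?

Substituting: ((0 NOR 1) XNOR ((1 XNOR 0) XNOR NOT 0))
= 1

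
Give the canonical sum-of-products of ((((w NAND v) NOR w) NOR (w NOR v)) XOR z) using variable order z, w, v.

Σm(1, 2, 3, 4) = (NOT z AND NOT w AND v) OR (NOT z AND w AND NOT v) OR (NOT z AND w AND v) OR (z AND NOT w AND NOT v)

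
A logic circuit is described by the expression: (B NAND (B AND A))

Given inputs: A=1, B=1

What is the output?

Substituting: (1 NAND (1 AND 1))
= 0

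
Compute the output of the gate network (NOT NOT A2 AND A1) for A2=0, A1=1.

Substituting: (NOT NOT 0 AND 1)
= 0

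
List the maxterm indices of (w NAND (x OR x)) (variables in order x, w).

ΠM(3) = (NOT x OR NOT w)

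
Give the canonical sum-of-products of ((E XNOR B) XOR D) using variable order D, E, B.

Σm(0, 3, 5, 6) = (NOT D AND NOT E AND NOT B) OR (NOT D AND E AND B) OR (D AND NOT E AND B) OR (D AND E AND NOT B)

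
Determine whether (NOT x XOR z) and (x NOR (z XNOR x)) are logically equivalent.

No. Counterexample: with x=0, z=0, Expression 1 = 1 but Expression 2 = 0.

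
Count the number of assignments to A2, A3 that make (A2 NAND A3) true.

Satisfying assignments: (0,0), (0,1), (1,0)
Count: 3 out of 4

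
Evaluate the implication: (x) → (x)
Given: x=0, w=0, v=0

Antecedent (x) = 0; consequent (x) = 0.
0 → 0 = 1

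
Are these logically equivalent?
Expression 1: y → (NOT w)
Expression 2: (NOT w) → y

No, Converse is not equivalent to original (counterexample: y=0, w=0)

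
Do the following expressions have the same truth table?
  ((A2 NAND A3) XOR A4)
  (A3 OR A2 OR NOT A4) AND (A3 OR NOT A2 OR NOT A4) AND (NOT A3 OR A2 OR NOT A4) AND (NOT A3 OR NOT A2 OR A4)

Yes, they are equivalent — the two output columns agree on all 8 assignments:
A3 | A2 | A4 | Expression 1 | Expression 2
------------------------------------------
0 | 0 | 0 | 1 | 1
0 | 0 | 1 | 0 | 0
0 | 1 | 0 | 1 | 1
0 | 1 | 1 | 0 | 0
1 | 0 | 0 | 1 | 1
1 | 0 | 1 | 0 | 0
1 | 1 | 0 | 0 | 0
1 | 1 | 1 | 1 | 1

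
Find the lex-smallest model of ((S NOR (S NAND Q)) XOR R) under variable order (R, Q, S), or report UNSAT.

R=1, Q=0, S=0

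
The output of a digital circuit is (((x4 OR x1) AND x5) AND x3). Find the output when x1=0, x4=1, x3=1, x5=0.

Substituting: (((1 OR 0) AND 0) AND 1)
= 0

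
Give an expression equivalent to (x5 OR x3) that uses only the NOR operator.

((x5 NOR x3) NOR (x5 NOR x3))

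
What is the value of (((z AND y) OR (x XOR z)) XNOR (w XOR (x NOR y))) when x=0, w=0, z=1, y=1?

Substituting: (((1 AND 1) OR (0 XOR 1)) XNOR (0 XOR (0 NOR 1)))
= 0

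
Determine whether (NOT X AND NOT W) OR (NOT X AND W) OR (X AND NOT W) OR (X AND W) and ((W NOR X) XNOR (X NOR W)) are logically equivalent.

Yes, they are equivalent — the two output columns agree on all 4 assignments:
X | W | Expression 1 | Expression 2
-----------------------------------
0 | 0 | 1 | 1
0 | 1 | 1 | 1
1 | 0 | 1 | 1
1 | 1 | 1 | 1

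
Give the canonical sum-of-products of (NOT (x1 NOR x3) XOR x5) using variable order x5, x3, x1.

Σm(1, 2, 3, 4) = (NOT x5 AND NOT x3 AND x1) OR (NOT x5 AND x3 AND NOT x1) OR (NOT x5 AND x3 AND x1) OR (x5 AND NOT x3 AND NOT x1)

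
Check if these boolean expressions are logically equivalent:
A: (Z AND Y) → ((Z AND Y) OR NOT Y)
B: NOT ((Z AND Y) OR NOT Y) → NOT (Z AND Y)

Yes, Contrapositive is always equivalent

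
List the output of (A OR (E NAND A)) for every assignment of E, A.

E | A | Output
--------------
0 | 0 | 1
0 | 1 | 1
1 | 0 | 1
1 | 1 | 1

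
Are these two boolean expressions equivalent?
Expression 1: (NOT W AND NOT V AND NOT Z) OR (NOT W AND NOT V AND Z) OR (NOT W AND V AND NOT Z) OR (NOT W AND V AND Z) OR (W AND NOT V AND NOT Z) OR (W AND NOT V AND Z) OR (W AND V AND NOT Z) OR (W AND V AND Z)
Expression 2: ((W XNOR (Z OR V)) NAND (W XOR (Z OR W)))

Yes, they are equivalent — the two output columns agree on all 8 assignments:
W | V | Z | Expression 1 | Expression 2
---------------------------------------
0 | 0 | 0 | 1 | 1
0 | 0 | 1 | 1 | 1
0 | 1 | 0 | 1 | 1
0 | 1 | 1 | 1 | 1
1 | 0 | 0 | 1 | 1
1 | 0 | 1 | 1 | 1
1 | 1 | 0 | 1 | 1
1 | 1 | 1 | 1 | 1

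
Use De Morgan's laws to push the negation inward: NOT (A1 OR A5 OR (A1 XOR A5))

NOT A1 AND NOT A5 AND NOT (A1 XOR A5)
De Morgan's: NOT(OR of terms) = AND of negations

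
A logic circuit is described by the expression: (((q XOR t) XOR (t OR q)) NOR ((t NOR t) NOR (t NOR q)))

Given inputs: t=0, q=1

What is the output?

Substituting: (((1 XOR 0) XOR (0 OR 1)) NOR ((0 NOR 0) NOR (0 NOR 1)))
= 1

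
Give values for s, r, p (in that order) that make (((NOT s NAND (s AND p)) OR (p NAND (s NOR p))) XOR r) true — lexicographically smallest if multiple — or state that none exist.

s=0, r=0, p=0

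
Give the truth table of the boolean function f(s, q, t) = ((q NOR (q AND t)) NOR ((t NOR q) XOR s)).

s | q | t | Output
------------------
0 | 0 | 0 | 0
0 | 0 | 1 | 0
0 | 1 | 0 | 1
0 | 1 | 1 | 1
1 | 0 | 0 | 0
1 | 0 | 1 | 0
1 | 1 | 0 | 0
1 | 1 | 1 | 0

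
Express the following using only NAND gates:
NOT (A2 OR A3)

(((A2 NAND A2) NAND (A3 NAND A3)) NAND ((A2 NAND A2) NAND (A3 NAND A3)))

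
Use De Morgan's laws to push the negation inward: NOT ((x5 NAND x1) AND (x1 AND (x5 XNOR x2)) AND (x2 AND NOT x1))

NOT (x5 NAND x1) OR NOT (x1 AND (x5 XNOR x2)) OR NOT (x2 AND NOT x1)
De Morgan's: NOT(AND of terms) = OR of negations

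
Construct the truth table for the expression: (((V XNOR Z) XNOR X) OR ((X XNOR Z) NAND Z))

V | X | Z | Output
------------------
0 | 0 | 0 | 1
0 | 0 | 1 | 1
0 | 1 | 0 | 1
0 | 1 | 1 | 0
1 | 0 | 0 | 1
1 | 0 | 1 | 1
1 | 1 | 0 | 1
1 | 1 | 1 | 1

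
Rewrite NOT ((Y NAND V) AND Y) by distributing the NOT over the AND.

NOT (Y NAND V) OR NOT Y
De Morgan's: NOT(AND of terms) = OR of negations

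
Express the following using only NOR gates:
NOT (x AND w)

(((x NOR x) NOR (w NOR w)) NOR ((x NOR x) NOR (w NOR w)))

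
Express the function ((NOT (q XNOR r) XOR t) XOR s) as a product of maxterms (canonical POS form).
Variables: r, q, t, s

ΠM(0, 3, 5, 6, 9, 10, 12, 15) = (r OR q OR t OR s) AND (r OR q OR NOT t OR NOT s) AND (r OR NOT q OR t OR NOT s) AND (r OR NOT q OR NOT t OR s) AND (NOT r OR q OR t OR NOT s) AND (NOT r OR q OR NOT t OR s) AND (NOT r OR NOT q OR t OR s) AND (NOT r OR NOT q OR NOT t OR NOT s)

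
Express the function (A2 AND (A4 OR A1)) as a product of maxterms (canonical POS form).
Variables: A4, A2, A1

ΠM(0, 1, 2, 4, 5) = (A4 OR A2 OR A1) AND (A4 OR A2 OR NOT A1) AND (A4 OR NOT A2 OR A1) AND (NOT A4 OR A2 OR A1) AND (NOT A4 OR A2 OR NOT A1)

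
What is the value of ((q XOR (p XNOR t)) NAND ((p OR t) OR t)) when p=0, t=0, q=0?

Substituting: ((0 XOR (0 XNOR 0)) NAND ((0 OR 0) OR 0))
= 1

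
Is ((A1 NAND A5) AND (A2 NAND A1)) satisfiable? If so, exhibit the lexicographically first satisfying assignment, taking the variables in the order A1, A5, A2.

A1=0, A5=0, A2=0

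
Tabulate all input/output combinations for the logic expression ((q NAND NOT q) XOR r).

q | r | Output
--------------
0 | 0 | 1
0 | 1 | 0
1 | 0 | 1
1 | 1 | 0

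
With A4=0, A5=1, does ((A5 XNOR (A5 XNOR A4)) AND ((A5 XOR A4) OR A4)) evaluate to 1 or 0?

Substituting: ((1 XNOR (1 XNOR 0)) AND ((1 XOR 0) OR 0))
= 0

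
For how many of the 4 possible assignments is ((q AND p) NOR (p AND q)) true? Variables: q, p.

Satisfying assignments: (0,0), (0,1), (1,0)
Count: 3 out of 4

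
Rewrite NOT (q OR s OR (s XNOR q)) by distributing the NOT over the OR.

NOT q AND NOT s AND NOT (s XNOR q)
De Morgan's: NOT(OR of terms) = AND of negations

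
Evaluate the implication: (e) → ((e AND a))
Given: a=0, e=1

Antecedent (e) = 1; consequent ((e AND a)) = 0.
1 → 0 = 0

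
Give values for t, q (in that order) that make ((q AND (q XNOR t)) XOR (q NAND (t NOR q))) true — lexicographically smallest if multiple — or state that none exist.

t=0, q=0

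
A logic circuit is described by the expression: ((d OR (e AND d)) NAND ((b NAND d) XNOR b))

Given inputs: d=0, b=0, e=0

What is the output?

Substituting: ((0 OR (0 AND 0)) NAND ((0 NAND 0) XNOR 0))
= 1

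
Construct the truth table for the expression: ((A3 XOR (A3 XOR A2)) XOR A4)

A4 | A2 | A3 | Output
---------------------
0 | 0 | 0 | 0
0 | 0 | 1 | 0
0 | 1 | 0 | 1
0 | 1 | 1 | 1
1 | 0 | 0 | 1
1 | 0 | 1 | 1
1 | 1 | 0 | 0
1 | 1 | 1 | 0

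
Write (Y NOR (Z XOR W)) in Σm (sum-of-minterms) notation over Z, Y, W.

Σm(0, 5) = (NOT Z AND NOT Y AND NOT W) OR (Z AND NOT Y AND W)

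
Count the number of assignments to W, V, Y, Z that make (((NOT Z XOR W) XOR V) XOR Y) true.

Satisfying assignments: (0,0,0,0), (0,0,1,1), (0,1,0,1), (0,1,1,0), (1,0,0,1), (1,0,1,0), (1,1,0,0), (1,1,1,1)
Count: 8 out of 16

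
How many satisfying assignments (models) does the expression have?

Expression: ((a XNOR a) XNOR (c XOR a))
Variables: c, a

Satisfying assignments: (0,1), (1,0)
Count: 2 out of 4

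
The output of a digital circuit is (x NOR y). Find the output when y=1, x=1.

Substituting: (1 NOR 1)
= 0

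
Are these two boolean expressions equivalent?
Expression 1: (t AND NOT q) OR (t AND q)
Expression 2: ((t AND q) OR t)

Yes, they are equivalent — the two output columns agree on all 4 assignments:
t | q | Expression 1 | Expression 2
-----------------------------------
0 | 0 | 0 | 0
0 | 1 | 0 | 0
1 | 0 | 1 | 1
1 | 1 | 1 | 1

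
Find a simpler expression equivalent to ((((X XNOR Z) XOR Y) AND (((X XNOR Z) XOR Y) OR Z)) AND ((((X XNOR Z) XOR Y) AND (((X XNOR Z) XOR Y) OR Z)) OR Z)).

By absorption (E AND (E OR v) = E) then absorption (E AND (E OR v) = E):
= ((X XNOR Z) XOR Y)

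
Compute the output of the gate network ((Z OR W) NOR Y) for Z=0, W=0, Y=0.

Substituting: ((0 OR 0) NOR 0)
= 1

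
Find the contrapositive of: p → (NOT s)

Contrapositive: s → NOT p
Note: A statement and its contrapositive are logically equivalent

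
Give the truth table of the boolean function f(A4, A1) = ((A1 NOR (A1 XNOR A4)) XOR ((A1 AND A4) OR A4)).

A4 | A1 | Output
----------------
0 | 0 | 0
0 | 1 | 0
1 | 0 | 0
1 | 1 | 1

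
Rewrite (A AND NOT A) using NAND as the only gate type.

((A NAND (A NAND A)) NAND (A NAND (A NAND A)))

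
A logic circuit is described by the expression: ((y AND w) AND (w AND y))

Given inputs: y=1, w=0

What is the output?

Substituting: ((1 AND 0) AND (0 AND 1))
= 0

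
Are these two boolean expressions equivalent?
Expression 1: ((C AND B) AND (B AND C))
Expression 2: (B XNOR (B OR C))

No. Counterexample: with B=0, C=0, Expression 1 = 0 but Expression 2 = 1.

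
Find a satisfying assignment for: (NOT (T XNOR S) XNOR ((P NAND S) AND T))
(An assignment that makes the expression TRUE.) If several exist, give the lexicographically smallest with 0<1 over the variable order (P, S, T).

P=0, S=0, T=0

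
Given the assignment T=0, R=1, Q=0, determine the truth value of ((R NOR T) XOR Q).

Substituting: ((1 NOR 0) XOR 0)
= 0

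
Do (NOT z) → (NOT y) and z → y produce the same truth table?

No, Inverse is not equivalent to original (counterexample: z=0, y=1)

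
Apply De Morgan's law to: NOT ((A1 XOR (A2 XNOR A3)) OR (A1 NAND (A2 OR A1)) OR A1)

NOT (A1 XOR (A2 XNOR A3)) AND NOT (A1 NAND (A2 OR A1)) AND NOT A1
De Morgan's: NOT(OR of terms) = AND of negations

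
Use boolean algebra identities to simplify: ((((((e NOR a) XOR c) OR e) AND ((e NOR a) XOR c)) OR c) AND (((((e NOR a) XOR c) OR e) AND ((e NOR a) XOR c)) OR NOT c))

By distribution ((E OR v) AND (E OR NOT v) = E) then absorption (E AND (E OR v) = E):
= ((e NOR a) XOR c)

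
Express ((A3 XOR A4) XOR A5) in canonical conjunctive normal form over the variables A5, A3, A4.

(A5 OR A3 OR A4) AND (A5 OR NOT A3 OR NOT A4) AND (NOT A5 OR A3 OR NOT A4) AND (NOT A5 OR NOT A3 OR A4)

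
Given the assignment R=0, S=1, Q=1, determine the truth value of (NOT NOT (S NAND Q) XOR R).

Substituting: (NOT NOT (1 NAND 1) XOR 0)
= 0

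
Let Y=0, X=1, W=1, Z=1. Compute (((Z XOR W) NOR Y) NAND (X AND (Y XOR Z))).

Substituting: (((1 XOR 1) NOR 0) NAND (1 AND (0 XOR 1)))
= 0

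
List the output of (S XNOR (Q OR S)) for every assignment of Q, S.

Q | S | Output
--------------
0 | 0 | 1
0 | 1 | 1
1 | 0 | 0
1 | 1 | 1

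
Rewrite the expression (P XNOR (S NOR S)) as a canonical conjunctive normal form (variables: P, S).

(P OR S) AND (NOT P OR NOT S)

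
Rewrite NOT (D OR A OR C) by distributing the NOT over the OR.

NOT D AND NOT A AND NOT C
De Morgan's: NOT(OR of terms) = AND of negations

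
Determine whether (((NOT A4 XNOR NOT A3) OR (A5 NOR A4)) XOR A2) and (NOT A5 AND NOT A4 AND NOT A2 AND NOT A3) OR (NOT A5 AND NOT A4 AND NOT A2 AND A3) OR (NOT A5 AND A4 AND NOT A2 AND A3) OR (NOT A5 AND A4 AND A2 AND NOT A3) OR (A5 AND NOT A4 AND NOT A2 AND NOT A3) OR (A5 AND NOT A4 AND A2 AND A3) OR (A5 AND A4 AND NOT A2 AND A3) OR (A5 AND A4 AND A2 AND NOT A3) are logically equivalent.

Yes, they are equivalent — the two output columns agree on all 16 assignments:
A5 | A4 | A2 | A3 | Expression 1 | Expression 2
-----------------------------------------------
0 | 0 | 0 | 0 | 1 | 1
0 | 0 | 0 | 1 | 1 | 1
0 | 0 | 1 | 0 | 0 | 0
0 | 0 | 1 | 1 | 0 | 0
0 | 1 | 0 | 0 | 0 | 0
0 | 1 | 0 | 1 | 1 | 1
0 | 1 | 1 | 0 | 1 | 1
0 | 1 | 1 | 1 | 0 | 0
1 | 0 | 0 | 0 | 1 | 1
1 | 0 | 0 | 1 | 0 | 0
1 | 0 | 1 | 0 | 0 | 0
1 | 0 | 1 | 1 | 1 | 1
1 | 1 | 0 | 0 | 0 | 0
1 | 1 | 0 | 1 | 1 | 1
1 | 1 | 1 | 0 | 1 | 1
1 | 1 | 1 | 1 | 0 | 0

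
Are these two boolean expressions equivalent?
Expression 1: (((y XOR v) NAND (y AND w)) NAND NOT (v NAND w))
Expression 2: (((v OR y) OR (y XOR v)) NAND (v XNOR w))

No. Counterexample: with y=1, w=0, v=0, Expression 1 = 1 but Expression 2 = 0.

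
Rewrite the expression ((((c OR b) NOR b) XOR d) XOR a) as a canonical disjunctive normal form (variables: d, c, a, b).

(NOT d AND NOT c AND NOT a AND NOT b) OR (NOT d AND NOT c AND a AND b) OR (NOT d AND c AND a AND NOT b) OR (NOT d AND c AND a AND b) OR (d AND NOT c AND NOT a AND b) OR (d AND NOT c AND a AND NOT b) OR (d AND c AND NOT a AND NOT b) OR (d AND c AND NOT a AND b)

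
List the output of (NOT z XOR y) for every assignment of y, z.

y | z | Output
--------------
0 | 0 | 1
0 | 1 | 0
1 | 0 | 0
1 | 1 | 1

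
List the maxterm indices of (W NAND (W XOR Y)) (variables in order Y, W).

ΠM(1) = (Y OR NOT W)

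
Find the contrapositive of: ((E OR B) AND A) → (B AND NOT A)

Contrapositive: NOT (B AND NOT A) → NOT ((E OR B) AND A)
Note: A statement and its contrapositive are logically equivalent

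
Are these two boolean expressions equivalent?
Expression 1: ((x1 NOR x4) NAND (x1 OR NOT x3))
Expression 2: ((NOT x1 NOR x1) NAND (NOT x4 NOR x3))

No. Counterexample: with x3=0, x1=0, x4=0, Expression 1 = 0 but Expression 2 = 1.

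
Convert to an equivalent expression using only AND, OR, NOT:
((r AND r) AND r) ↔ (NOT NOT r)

(((r AND r) AND r) AND (NOT NOT r)) OR (NOT ((r AND r) AND r) AND NOT r)
(Biconditional = both true or both false)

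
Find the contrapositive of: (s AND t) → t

Contrapositive: NOT t → NOT (s AND t)
Note: A statement and its contrapositive are logically equivalent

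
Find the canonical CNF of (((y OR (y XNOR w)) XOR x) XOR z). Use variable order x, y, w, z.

(x OR y OR w OR NOT z) AND (x OR y OR NOT w OR z) AND (x OR NOT y OR w OR NOT z) AND (x OR NOT y OR NOT w OR NOT z) AND (NOT x OR y OR w OR z) AND (NOT x OR y OR NOT w OR NOT z) AND (NOT x OR NOT y OR w OR z) AND (NOT x OR NOT y OR NOT w OR z)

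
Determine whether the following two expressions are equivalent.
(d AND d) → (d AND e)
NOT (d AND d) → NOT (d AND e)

No, Inverse is not equivalent to original (counterexample: d=1, e=0)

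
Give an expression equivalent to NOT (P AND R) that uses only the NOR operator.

(((P NOR P) NOR (R NOR R)) NOR ((P NOR P) NOR (R NOR R)))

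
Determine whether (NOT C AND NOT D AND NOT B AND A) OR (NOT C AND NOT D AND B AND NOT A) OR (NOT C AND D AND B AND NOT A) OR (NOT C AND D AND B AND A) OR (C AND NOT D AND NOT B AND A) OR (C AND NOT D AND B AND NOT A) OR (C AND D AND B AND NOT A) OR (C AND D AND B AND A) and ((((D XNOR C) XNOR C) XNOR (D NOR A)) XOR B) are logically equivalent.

Yes, they are equivalent — the two output columns agree on all 16 assignments:
C | D | B | A | Expression 1 | Expression 2
-------------------------------------------
0 | 0 | 0 | 0 | 0 | 0
0 | 0 | 0 | 1 | 1 | 1
0 | 0 | 1 | 0 | 1 | 1
0 | 0 | 1 | 1 | 0 | 0
0 | 1 | 0 | 0 | 0 | 0
0 | 1 | 0 | 1 | 0 | 0
0 | 1 | 1 | 0 | 1 | 1
0 | 1 | 1 | 1 | 1 | 1
1 | 0 | 0 | 0 | 0 | 0
1 | 0 | 0 | 1 | 1 | 1
1 | 0 | 1 | 0 | 1 | 1
1 | 0 | 1 | 1 | 0 | 0
1 | 1 | 0 | 0 | 0 | 0
1 | 1 | 0 | 1 | 0 | 0
1 | 1 | 1 | 0 | 1 | 1
1 | 1 | 1 | 1 | 1 | 1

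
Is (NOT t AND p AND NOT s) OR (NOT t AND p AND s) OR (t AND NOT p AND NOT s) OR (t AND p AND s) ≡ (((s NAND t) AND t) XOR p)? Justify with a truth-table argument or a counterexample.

Yes, they are equivalent — the two output columns agree on all 8 assignments:
t | p | s | Expression 1 | Expression 2
---------------------------------------
0 | 0 | 0 | 0 | 0
0 | 0 | 1 | 0 | 0
0 | 1 | 0 | 1 | 1
0 | 1 | 1 | 1 | 1
1 | 0 | 0 | 1 | 1
1 | 0 | 1 | 0 | 0
1 | 1 | 0 | 0 | 0
1 | 1 | 1 | 1 | 1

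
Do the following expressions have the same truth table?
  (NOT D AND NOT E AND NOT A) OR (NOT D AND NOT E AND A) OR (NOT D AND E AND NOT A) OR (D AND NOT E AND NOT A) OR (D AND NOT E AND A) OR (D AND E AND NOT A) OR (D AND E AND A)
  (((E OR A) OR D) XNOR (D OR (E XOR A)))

Yes, they are equivalent — the two output columns agree on all 8 assignments:
D | E | A | Expression 1 | Expression 2
---------------------------------------
0 | 0 | 0 | 1 | 1
0 | 0 | 1 | 1 | 1
0 | 1 | 0 | 1 | 1
0 | 1 | 1 | 0 | 0
1 | 0 | 0 | 1 | 1
1 | 0 | 1 | 1 | 1
1 | 1 | 0 | 1 | 1
1 | 1 | 1 | 1 | 1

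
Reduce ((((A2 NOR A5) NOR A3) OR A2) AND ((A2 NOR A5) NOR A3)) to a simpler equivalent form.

By absorption (E AND (E OR v) = E):
= ((A2 NOR A5) NOR A3)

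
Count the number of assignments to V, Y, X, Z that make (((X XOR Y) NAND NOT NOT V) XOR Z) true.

Satisfying assignments: (0,0,0,0), (0,0,1,0), (0,1,0,0), (0,1,1,0), (1,0,0,0), (1,0,1,1), (1,1,0,1), (1,1,1,0)
Count: 8 out of 16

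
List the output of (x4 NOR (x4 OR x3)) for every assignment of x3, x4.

x3 | x4 | Output
----------------
0 | 0 | 1
0 | 1 | 0
1 | 0 | 0
1 | 1 | 0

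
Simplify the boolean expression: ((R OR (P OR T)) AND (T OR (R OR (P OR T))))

By absorption (E AND (E OR v) = E):
= (R OR (P OR T))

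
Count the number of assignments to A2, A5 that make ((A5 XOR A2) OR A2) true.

Satisfying assignments: (0,1), (1,0), (1,1)
Count: 3 out of 4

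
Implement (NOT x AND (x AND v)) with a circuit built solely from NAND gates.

(((x NAND x) NAND ((x NAND v) NAND (x NAND v))) NAND ((x NAND x) NAND ((x NAND v) NAND (x NAND v))))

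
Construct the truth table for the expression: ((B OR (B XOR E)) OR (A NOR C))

B | A | E | C | Output
----------------------
0 | 0 | 0 | 0 | 1
0 | 0 | 0 | 1 | 0
0 | 0 | 1 | 0 | 1
0 | 0 | 1 | 1 | 1
0 | 1 | 0 | 0 | 0
0 | 1 | 0 | 1 | 0
0 | 1 | 1 | 0 | 1
0 | 1 | 1 | 1 | 1
1 | 0 | 0 | 0 | 1
1 | 0 | 0 | 1 | 1
1 | 0 | 1 | 0 | 1
1 | 0 | 1 | 1 | 1
1 | 1 | 0 | 0 | 1
1 | 1 | 0 | 1 | 1
1 | 1 | 1 | 0 | 1
1 | 1 | 1 | 1 | 1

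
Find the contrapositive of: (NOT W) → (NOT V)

Contrapositive: V → W
Note: A statement and its contrapositive are logically equivalent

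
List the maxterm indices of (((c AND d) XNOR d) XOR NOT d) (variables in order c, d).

ΠM(0, 1, 2) = (c OR d) AND (c OR NOT d) AND (NOT c OR d)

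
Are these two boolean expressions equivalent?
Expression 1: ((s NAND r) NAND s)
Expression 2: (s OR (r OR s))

No. Counterexample: with r=0, s=0, Expression 1 = 1 but Expression 2 = 0.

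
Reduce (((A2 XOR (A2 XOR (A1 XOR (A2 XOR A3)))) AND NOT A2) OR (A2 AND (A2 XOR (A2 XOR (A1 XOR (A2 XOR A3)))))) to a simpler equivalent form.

By distribution ((E AND v) OR (E AND NOT v) = E) then XOR self-cancellation ((E XOR v) XOR v = E):
= (A1 XOR (A2 XOR A3))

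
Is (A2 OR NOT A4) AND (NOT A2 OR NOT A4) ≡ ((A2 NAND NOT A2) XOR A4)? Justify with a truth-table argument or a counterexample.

Yes, they are equivalent — the two output columns agree on all 4 assignments:
A2 | A4 | Expression 1 | Expression 2
-------------------------------------
0 | 0 | 1 | 1
0 | 1 | 0 | 0
1 | 0 | 1 | 1
1 | 1 | 0 | 0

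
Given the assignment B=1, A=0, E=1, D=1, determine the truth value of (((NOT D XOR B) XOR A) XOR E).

Substituting: (((NOT 1 XOR 1) XOR 0) XOR 1)
= 0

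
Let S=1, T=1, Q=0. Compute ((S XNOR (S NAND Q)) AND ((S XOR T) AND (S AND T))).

Substituting: ((1 XNOR (1 NAND 0)) AND ((1 XOR 1) AND (1 AND 1)))
= 0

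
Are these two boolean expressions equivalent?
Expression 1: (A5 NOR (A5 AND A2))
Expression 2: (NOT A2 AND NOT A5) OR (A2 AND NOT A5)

Yes, they are equivalent — the two output columns agree on all 4 assignments:
A2 | A5 | Expression 1 | Expression 2
-------------------------------------
0 | 0 | 1 | 1
0 | 1 | 0 | 0
1 | 0 | 1 | 1
1 | 1 | 0 | 0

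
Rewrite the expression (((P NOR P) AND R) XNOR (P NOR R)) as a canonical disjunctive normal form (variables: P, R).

(P AND NOT R) OR (P AND R)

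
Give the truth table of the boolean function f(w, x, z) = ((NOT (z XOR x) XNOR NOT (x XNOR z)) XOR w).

w | x | z | Output
------------------
0 | 0 | 0 | 0
0 | 0 | 1 | 0
0 | 1 | 0 | 0
0 | 1 | 1 | 0
1 | 0 | 0 | 1
1 | 0 | 1 | 1
1 | 1 | 0 | 1
1 | 1 | 1 | 1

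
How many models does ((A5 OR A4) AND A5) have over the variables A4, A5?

Satisfying assignments: (0,1), (1,1)
Count: 2 out of 4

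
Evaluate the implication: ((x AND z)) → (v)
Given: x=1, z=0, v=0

Antecedent ((x AND z)) = 0; consequent (v) = 0.
0 → 0 = 1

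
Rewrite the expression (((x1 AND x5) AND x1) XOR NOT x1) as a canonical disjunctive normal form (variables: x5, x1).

(NOT x5 AND NOT x1) OR (x5 AND NOT x1) OR (x5 AND x1)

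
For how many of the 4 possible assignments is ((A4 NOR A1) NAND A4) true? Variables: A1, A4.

Satisfying assignments: (0,0), (0,1), (1,0), (1,1)
Count: 4 out of 4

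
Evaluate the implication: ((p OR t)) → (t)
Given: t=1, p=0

Antecedent ((p OR t)) = 1; consequent (t) = 1.
1 → 1 = 1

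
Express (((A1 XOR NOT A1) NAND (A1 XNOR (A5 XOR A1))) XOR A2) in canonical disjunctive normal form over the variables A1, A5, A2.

(NOT A1 AND NOT A5 AND A2) OR (NOT A1 AND A5 AND NOT A2) OR (A1 AND NOT A5 AND A2) OR (A1 AND A5 AND NOT A2)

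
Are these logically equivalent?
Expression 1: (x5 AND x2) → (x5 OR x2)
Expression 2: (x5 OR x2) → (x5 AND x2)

No, Converse is not equivalent to original (counterexample: x2=0, x5=1)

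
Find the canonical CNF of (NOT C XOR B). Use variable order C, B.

(C OR NOT B) AND (NOT C OR B)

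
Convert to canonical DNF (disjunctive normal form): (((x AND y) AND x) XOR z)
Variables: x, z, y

(NOT x AND z AND NOT y) OR (NOT x AND z AND y) OR (x AND NOT z AND y) OR (x AND z AND NOT y)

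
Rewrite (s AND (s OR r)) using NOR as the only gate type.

((s NOR s) NOR (((s NOR r) NOR (s NOR r)) NOR ((s NOR r) NOR (s NOR r))))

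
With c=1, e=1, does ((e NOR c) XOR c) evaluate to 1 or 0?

Substituting: ((1 NOR 1) XOR 1)
= 1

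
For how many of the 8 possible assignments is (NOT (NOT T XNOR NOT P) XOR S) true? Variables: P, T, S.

Satisfying assignments: (0,0,1), (0,1,0), (1,0,0), (1,1,1)
Count: 4 out of 8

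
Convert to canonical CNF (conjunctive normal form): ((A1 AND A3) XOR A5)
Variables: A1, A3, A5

(A1 OR A3 OR A5) AND (A1 OR NOT A3 OR A5) AND (NOT A1 OR A3 OR A5) AND (NOT A1 OR NOT A3 OR NOT A5)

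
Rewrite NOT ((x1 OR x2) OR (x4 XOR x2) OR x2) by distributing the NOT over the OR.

NOT (x1 OR x2) AND NOT (x4 XOR x2) AND NOT x2
De Morgan's: NOT(OR of terms) = AND of negations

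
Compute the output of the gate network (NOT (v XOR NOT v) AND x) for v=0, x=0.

Substituting: (NOT (0 XOR NOT 0) AND 0)
= 0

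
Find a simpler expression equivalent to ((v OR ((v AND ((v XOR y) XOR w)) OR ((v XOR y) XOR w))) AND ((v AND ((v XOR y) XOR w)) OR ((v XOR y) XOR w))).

By absorption (E AND (E OR v) = E) then absorption (E OR (E AND v) = E):
= ((v XOR y) XOR w)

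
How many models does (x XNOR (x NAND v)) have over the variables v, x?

Satisfying assignments: (0,1)
Count: 1 out of 4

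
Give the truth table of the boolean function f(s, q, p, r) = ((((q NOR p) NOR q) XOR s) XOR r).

s | q | p | r | Output
----------------------
0 | 0 | 0 | 0 | 0
0 | 0 | 0 | 1 | 1
0 | 0 | 1 | 0 | 1
0 | 0 | 1 | 1 | 0
0 | 1 | 0 | 0 | 0
0 | 1 | 0 | 1 | 1
0 | 1 | 1 | 0 | 0
0 | 1 | 1 | 1 | 1
1 | 0 | 0 | 0 | 1
1 | 0 | 0 | 1 | 0
1 | 0 | 1 | 0 | 0
1 | 0 | 1 | 1 | 1
1 | 1 | 0 | 0 | 1
1 | 1 | 0 | 1 | 0
1 | 1 | 1 | 0 | 1
1 | 1 | 1 | 1 | 0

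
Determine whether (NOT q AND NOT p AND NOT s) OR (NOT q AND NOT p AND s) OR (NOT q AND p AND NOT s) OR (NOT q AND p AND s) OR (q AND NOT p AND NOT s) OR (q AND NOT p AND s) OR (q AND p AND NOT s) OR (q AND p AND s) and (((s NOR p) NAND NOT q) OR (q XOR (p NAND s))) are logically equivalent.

Yes, they are equivalent — the two output columns agree on all 8 assignments:
q | p | s | Expression 1 | Expression 2
---------------------------------------
0 | 0 | 0 | 1 | 1
0 | 0 | 1 | 1 | 1
0 | 1 | 0 | 1 | 1
0 | 1 | 1 | 1 | 1
1 | 0 | 0 | 1 | 1
1 | 0 | 1 | 1 | 1
1 | 1 | 0 | 1 | 1
1 | 1 | 1 | 1 | 1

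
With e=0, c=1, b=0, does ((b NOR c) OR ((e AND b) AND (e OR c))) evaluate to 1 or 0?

Substituting: ((0 NOR 1) OR ((0 AND 0) AND (0 OR 1)))
= 0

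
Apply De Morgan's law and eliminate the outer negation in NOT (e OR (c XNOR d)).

NOT e AND NOT (c XNOR d)
De Morgan's: NOT(OR of terms) = AND of negations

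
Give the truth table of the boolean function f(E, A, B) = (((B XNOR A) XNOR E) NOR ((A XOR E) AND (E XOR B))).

E | A | B | Output
------------------
0 | 0 | 0 | 1
0 | 0 | 1 | 0
0 | 1 | 0 | 0
0 | 1 | 1 | 0
1 | 0 | 0 | 0
1 | 0 | 1 | 1
1 | 1 | 0 | 1
1 | 1 | 1 | 0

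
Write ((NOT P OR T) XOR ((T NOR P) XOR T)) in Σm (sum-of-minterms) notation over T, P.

Σm() = FALSE (no minterms)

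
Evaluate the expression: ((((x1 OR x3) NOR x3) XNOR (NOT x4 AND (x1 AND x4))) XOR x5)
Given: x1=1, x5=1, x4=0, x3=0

Substituting: ((((1 OR 0) NOR 0) XNOR (NOT 0 AND (1 AND 0))) XOR 1)
= 0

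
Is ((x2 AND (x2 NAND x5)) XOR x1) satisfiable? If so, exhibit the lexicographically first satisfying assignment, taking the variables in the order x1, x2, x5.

x1=0, x2=1, x5=0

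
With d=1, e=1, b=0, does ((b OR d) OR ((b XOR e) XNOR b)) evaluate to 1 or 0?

Substituting: ((0 OR 1) OR ((0 XOR 1) XNOR 0))
= 1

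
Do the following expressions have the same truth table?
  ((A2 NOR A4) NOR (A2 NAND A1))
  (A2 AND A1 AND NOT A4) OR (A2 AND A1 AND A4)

Yes, they are equivalent — the two output columns agree on all 8 assignments:
A2 | A1 | A4 | Expression 1 | Expression 2
------------------------------------------
0 | 0 | 0 | 0 | 0
0 | 0 | 1 | 0 | 0
0 | 1 | 0 | 0 | 0
0 | 1 | 1 | 0 | 0
1 | 0 | 0 | 0 | 0
1 | 0 | 1 | 0 | 0
1 | 1 | 0 | 1 | 1
1 | 1 | 1 | 1 | 1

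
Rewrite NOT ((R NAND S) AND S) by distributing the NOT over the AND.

NOT (R NAND S) OR NOT S
De Morgan's: NOT(AND of terms) = OR of negations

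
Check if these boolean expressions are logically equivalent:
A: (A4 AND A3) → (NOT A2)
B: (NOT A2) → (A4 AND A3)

No, Converse is not equivalent to original (counterexample: A2=0, A3=0, A4=0)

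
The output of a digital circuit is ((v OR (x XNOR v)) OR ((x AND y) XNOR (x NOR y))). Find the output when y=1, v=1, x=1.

Substituting: ((1 OR (1 XNOR 1)) OR ((1 AND 1) XNOR (1 NOR 1)))
= 1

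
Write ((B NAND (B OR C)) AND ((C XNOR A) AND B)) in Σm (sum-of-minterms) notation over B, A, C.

Σm() = FALSE (no minterms)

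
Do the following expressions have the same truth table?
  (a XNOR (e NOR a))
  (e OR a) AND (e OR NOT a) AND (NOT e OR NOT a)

Yes, they are equivalent — the two output columns agree on all 4 assignments:
e | a | Expression 1 | Expression 2
-----------------------------------
0 | 0 | 0 | 0
0 | 1 | 0 | 0
1 | 0 | 1 | 1
1 | 1 | 0 | 0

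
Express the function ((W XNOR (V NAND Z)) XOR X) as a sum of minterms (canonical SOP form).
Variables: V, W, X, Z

Σm(2, 3, 4, 5, 9, 10, 12, 15) = (NOT V AND NOT W AND X AND NOT Z) OR (NOT V AND NOT W AND X AND Z) OR (NOT V AND W AND NOT X AND NOT Z) OR (NOT V AND W AND NOT X AND Z) OR (V AND NOT W AND NOT X AND Z) OR (V AND NOT W AND X AND NOT Z) OR (V AND W AND NOT X AND NOT Z) OR (V AND W AND X AND Z)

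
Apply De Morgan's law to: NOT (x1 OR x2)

NOT x1 AND NOT x2
De Morgan's: NOT(OR of terms) = AND of negations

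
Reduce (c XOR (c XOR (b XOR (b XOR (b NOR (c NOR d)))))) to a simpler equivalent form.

By XOR self-cancellation ((E XOR v) XOR v = E) then XOR self-cancellation ((E XOR v) XOR v = E):
= (b NOR (c NOR d))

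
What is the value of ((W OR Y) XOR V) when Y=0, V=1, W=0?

Substituting: ((0 OR 0) XOR 1)
= 1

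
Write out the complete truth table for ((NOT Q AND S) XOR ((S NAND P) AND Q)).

P | Q | S | Output
------------------
0 | 0 | 0 | 0
0 | 0 | 1 | 1
0 | 1 | 0 | 1
0 | 1 | 1 | 1
1 | 0 | 0 | 0
1 | 0 | 1 | 1
1 | 1 | 0 | 1
1 | 1 | 1 | 0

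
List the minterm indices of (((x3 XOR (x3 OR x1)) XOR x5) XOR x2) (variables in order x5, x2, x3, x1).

Σm(1, 4, 6, 7, 8, 10, 11, 13) = (NOT x5 AND NOT x2 AND NOT x3 AND x1) OR (NOT x5 AND x2 AND NOT x3 AND NOT x1) OR (NOT x5 AND x2 AND x3 AND NOT x1) OR (NOT x5 AND x2 AND x3 AND x1) OR (x5 AND NOT x2 AND NOT x3 AND NOT x1) OR (x5 AND NOT x2 AND x3 AND NOT x1) OR (x5 AND NOT x2 AND x3 AND x1) OR (x5 AND x2 AND NOT x3 AND x1)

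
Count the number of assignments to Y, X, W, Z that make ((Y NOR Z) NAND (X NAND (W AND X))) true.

Satisfying assignments: (0,0,0,1), (0,0,1,1), (0,1,0,1), (0,1,1,0), (0,1,1,1), (1,0,0,0), (1,0,0,1), (1,0,1,0), (1,0,1,1), (1,1,0,0), (1,1,0,1), (1,1,1,0), (1,1,1,1)
Count: 13 out of 16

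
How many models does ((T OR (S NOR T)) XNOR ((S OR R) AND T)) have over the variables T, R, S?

Satisfying assignments: (0,0,1), (0,1,1), (1,0,1), (1,1,0), (1,1,1)
Count: 5 out of 8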